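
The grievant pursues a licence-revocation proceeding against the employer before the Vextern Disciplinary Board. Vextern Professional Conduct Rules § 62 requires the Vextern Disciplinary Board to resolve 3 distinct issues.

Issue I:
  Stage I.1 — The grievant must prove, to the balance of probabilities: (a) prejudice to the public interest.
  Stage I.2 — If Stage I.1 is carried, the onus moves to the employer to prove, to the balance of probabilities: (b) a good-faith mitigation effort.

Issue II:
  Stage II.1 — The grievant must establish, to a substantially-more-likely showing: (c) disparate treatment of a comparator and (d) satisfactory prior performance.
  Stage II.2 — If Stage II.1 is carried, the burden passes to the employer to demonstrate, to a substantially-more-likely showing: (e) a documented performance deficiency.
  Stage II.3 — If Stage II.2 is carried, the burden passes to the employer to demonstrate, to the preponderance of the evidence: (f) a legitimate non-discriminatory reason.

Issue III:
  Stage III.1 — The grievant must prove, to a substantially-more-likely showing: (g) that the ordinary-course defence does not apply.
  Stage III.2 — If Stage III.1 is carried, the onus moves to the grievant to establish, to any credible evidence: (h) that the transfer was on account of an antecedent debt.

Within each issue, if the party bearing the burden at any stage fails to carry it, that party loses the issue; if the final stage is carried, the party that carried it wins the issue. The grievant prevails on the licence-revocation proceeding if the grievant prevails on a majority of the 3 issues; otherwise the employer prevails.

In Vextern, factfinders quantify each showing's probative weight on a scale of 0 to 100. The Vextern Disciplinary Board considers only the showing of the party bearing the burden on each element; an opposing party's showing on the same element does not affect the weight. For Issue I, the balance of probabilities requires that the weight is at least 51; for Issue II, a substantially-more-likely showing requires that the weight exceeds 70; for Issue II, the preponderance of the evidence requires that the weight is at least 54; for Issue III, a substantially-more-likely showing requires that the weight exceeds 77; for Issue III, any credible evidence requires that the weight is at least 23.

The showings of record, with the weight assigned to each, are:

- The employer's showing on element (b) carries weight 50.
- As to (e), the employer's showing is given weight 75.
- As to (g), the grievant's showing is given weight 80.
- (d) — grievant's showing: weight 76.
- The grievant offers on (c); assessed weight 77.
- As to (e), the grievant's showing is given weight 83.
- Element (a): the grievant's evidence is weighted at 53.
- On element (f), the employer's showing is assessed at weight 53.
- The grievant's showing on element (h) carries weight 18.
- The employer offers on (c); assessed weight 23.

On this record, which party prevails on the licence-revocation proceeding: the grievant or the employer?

grievant

— Issue I —
Stage I.1 (grievant, the balance of probabilities, weight is at least 51): (a) 53 ≥ 51 — meets.
  All elements met. The burden passes to the employer.
Stage I.2 (employer, the balance of probabilities, weight is at least 51): (b) 50 < 51 — fails.
  Not every element is met, so the employer fails to carry Stage I.2.
The analysis ends at Stage I.2; the grievant prevails on this issue.
— Issue II —
At Stage II.1 the grievant must meet a substantially-more-likely showing (weight exceeds 70): on (c) the weight is 77 (the employer's 23 is given no effect), which does exceed 70, so (c) meets the standard; on (d) the weight is 76, > 70, so (d) meets the standard.
  The grievant carries Stage II.1; the employer now bears the burden.
At Stage II.2 the employer must meet a substantially-more-likely showing (weight exceeds 70): on (e) the weight is 75 (the grievant's 83 is given no effect), > 70, so (e) meets the standard.
  Stage II.2 carried; the burden remains with the employer.
At Stage II.3 the employer must meet the preponderance of the evidence (weight is at least 54): on (f) the weight is 53, < 54, so (f) does not meet the standard.
  Stage II.3 not carried; the employer fails its burden.
The analysis ends at Stage II.3; the grievant prevails on this issue.
— Issue III —
Stage III.1 (grievant, a substantially-more-likely showing, weight exceeds 77): (g) 80 > 77 — meets.
  Stage III.1 carried; the burden remains with the grievant.
Stage III.2 (grievant, any credible evidence, weight is at least 23): (h) 18 < 23 — fails.
  The grievant does not carry Stage III.2.
The employer prevails on this issue.
Per-issue: Issue I → grievant; Issue II → grievant; Issue III → employer. The grievant must prevail on a majority of issues; overall, the grievant prevails.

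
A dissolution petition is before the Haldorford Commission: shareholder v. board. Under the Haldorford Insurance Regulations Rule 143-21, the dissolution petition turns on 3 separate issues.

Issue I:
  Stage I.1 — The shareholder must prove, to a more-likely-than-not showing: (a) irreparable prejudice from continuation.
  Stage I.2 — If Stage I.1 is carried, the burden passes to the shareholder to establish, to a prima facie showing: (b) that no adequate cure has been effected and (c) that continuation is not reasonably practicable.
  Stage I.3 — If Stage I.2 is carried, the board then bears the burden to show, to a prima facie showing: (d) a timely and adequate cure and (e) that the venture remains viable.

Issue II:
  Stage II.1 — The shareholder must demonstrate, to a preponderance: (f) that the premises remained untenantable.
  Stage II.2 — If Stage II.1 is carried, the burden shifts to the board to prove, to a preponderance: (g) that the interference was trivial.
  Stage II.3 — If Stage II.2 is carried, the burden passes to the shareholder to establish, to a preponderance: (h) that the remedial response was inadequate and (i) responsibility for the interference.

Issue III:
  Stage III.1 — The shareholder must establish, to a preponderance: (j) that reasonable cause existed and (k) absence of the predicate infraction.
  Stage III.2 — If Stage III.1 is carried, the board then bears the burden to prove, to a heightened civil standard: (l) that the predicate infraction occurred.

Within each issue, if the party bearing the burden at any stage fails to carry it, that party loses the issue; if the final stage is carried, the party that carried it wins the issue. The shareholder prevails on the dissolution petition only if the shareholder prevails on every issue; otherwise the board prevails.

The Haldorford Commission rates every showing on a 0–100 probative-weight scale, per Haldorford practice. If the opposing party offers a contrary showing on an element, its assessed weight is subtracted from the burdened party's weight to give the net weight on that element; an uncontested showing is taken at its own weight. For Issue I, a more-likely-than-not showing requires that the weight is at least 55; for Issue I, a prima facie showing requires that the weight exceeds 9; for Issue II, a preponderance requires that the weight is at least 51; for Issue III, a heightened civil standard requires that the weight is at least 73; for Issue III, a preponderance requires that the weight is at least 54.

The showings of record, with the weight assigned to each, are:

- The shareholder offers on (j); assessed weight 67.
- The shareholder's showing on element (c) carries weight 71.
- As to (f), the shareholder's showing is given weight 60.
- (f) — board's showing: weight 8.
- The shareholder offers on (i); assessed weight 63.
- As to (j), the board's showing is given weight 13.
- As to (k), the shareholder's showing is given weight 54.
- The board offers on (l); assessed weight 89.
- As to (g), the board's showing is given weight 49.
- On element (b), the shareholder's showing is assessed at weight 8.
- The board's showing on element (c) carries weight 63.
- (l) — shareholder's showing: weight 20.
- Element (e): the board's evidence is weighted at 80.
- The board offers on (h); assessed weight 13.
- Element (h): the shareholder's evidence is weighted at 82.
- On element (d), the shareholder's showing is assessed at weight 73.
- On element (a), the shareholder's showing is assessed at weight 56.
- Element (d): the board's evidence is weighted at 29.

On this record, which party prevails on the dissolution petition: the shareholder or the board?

board

— Issue I —
Stage I.1 (shareholder, a more-likely-than-not showing, weight is at least 55): (a) 56 ≥ 55 — meets.
  Stage I.1 is satisfied; the shareholder continues to bear the burden.
Stage I.2 (shareholder, a prima facie showing, weight exceeds 9): (b) 8 ≤ 9 — fails; (c) net 71−63=8 ≤ 9 — fails.
  Not every element is met, so the shareholder fails to carry Stage I.2.
The board prevails on this issue.
— Issue II —
Stage II.1 (shareholder, a preponderance, weight is at least 51): (f) net 60−8=52 ≥ 51 — meets.
  Stage II.1 carried; the burden shifts to the board.
Stage II.2 (board, a preponderance, weight is at least 51): (g) 49 < 51 — fails.
  Not every element is met, so the board fails to carry Stage II.2.
The analysis ends at Stage II.2; the shareholder prevails on this issue.
— Issue III —
Stage III.1 (shareholder, a preponderance, weight is at least 54): (j) net 67−13=54 ≥ 54 — meets; (k) 54 ≥ 54 — meets.
  Stage III.1 carried; the burden shifts to the board.
Stage III.2 (board, a heightened civil standard, weight is at least 73): (l) net 89−20=69 < 73 — fails.
  The board does not carry Stage III.2.
So the shareholder prevails on this issue.
Per-issue: Issue I → board; Issue II → shareholder; Issue III → shareholder. The shareholder must prevail on every issue; overall, the board prevails.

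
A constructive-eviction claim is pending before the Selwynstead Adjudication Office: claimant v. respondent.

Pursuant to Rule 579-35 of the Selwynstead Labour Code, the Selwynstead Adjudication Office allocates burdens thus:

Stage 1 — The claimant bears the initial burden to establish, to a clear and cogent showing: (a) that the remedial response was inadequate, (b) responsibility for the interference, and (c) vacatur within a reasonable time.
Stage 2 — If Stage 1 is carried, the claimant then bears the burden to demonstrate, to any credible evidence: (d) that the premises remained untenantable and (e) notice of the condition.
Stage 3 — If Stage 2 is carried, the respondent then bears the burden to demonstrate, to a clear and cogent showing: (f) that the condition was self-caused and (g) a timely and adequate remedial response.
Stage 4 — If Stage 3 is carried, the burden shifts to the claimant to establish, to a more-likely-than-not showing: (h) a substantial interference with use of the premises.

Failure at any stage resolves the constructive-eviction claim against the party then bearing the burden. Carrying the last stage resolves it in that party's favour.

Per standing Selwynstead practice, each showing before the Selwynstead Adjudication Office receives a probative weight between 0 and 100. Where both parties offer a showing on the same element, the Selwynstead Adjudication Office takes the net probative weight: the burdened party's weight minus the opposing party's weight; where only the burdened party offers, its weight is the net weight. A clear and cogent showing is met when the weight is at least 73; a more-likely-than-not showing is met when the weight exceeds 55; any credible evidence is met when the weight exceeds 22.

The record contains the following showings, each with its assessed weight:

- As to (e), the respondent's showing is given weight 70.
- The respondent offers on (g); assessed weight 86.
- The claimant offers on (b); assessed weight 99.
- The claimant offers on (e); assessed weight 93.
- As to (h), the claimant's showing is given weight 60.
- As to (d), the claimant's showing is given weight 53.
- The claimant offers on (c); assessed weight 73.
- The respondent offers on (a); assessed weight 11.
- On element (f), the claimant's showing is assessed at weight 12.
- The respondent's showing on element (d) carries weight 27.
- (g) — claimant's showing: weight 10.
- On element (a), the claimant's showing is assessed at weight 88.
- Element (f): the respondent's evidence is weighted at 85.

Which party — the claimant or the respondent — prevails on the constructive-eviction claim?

claimant

Stage 1 — burden on claimant; standard: a clear and cogent showing (weight is at least 73).
    (a): 88 − 11 = 77 ≥ 73 [met]
    (b): 99 ≥ 73 [met]
    (c): 73 ≥ 73 [met]
  All elements met. The claimant retains the burden for Stage 2.
Stage 2 — burden on claimant; standard: any credible evidence (weight exceeds 22).
    (d): 53 − 27 = 26 > 22 [met]
    (e): 93 − 70 = 23 > 22 [met]
  The claimant carries Stage 2; the respondent now bears the burden.
Stage 3 — burden on respondent; standard: a clear and cogent showing (weight is at least 73).
    (f): 85 − 12 = 73 ≥ 73 [met]
    (g): 86 − 10 = 76 ≥ 73 [met]
  The respondent carries Stage 3; the claimant now bears the burden.
Stage 4 — burden on claimant; standard: a more-likely-than-not showing (weight exceeds 55).
    (h): 60 > 55 [met]
  The claimant carries the last stage.
With every stage satisfied, the claimant prevails.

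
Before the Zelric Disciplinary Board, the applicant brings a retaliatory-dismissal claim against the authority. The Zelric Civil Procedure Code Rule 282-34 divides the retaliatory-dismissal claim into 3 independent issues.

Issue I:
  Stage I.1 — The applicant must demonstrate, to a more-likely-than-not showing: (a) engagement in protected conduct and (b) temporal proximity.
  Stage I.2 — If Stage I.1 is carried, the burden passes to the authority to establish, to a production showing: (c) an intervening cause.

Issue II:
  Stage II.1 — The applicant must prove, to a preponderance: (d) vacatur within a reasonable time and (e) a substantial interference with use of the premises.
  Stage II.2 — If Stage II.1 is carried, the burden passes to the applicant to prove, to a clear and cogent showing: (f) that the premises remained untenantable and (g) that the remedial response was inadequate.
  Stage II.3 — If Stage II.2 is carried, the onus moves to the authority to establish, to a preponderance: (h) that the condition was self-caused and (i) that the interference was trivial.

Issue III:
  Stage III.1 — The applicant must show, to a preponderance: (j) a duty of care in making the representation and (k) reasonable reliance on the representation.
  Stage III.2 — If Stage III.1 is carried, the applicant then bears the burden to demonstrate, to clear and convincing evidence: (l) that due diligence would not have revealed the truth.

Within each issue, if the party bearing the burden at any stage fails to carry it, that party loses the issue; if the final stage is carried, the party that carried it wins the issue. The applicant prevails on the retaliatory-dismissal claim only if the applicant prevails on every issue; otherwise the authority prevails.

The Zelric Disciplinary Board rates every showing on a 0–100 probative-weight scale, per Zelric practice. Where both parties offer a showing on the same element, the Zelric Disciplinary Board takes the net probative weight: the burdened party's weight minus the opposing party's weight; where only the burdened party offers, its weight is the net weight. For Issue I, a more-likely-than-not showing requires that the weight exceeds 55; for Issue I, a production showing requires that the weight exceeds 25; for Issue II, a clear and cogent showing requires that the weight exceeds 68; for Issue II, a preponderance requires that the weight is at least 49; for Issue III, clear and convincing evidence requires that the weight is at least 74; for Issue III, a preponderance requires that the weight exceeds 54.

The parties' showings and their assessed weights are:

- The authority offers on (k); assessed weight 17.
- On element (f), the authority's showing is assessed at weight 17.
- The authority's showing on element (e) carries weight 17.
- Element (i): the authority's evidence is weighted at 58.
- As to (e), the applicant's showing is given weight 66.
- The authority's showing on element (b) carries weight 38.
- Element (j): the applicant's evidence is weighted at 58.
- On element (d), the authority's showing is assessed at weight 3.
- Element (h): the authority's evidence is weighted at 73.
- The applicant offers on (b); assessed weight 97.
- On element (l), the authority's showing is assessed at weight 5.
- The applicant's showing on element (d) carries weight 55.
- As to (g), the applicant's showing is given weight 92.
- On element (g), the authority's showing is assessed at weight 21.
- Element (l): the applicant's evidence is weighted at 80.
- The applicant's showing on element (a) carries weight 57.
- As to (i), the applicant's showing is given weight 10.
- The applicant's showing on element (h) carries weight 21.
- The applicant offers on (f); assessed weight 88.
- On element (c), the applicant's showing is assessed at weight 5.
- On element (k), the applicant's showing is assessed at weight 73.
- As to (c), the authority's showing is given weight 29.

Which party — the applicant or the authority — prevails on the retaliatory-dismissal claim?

applicant

— Issue I —
Stage I.1 — burden on applicant; standard: a more-likely-than-not showing (weight exceeds 55).
    (a): 57 > 55 [met]
    (b): 97 − 38 = 59 > 55 [met]
  Stage I.1 carried; the burden shifts to the authority.
Stage I.2 — burden on authority; standard: a production showing (weight exceeds 25).
    (c): 29 − 5 = 24 ≤ 25 [not met]
  Not every element is met, so the authority fails to carry Stage I.2.
So the applicant prevails on this issue.
— Issue II —
At Stage II.1 the applicant must meet a preponderance (weight is at least 49): on (d) the weight is 55 less the opposing 3 gives net 52, which does reach 49, so (d) meets the standard; on (e) the weight is 66 less the opposing 17 gives net 49, which does reach 49, so (e) meets the standard.
  Stage II.1 is satisfied; the applicant continues to bear the burden.
At Stage II.2 the applicant must meet a clear and cogent showing (weight exceeds 68): on (f) the weight is 88 less the opposing 17 gives net 71, > 68, so (f) meets the standard; on (g) the weight is 92 less the opposing 21 gives net 71, > 68, so (g) meets the standard.
  The applicant carries Stage II.2; the authority now bears the burden.
At Stage II.3 the authority must meet a preponderance (weight is at least 49): on (h) the weight is 73 less the opposing 21 gives net 52, ≥ 49, so (h) meets the standard; on (i) the weight is 58 less the opposing 10 gives net 48, which does not reach 49, so (i) does not meet the standard.
  Not every element is met, so the authority fails to carry Stage II.3.
The applicant prevails on this issue.
— Issue III —
At Stage III.1 the applicant must meet a preponderance (weight exceeds 54): on (j) the weight is 58, which does exceed 54, so (j) meets the standard; on (k) the weight is 73 less the opposing 17 gives net 56, which does exceed 54, so (k) meets the standard.
  Stage III.1 carried; the burden remains with the applicant.
At Stage III.2 the applicant must meet clear and convincing evidence (weight is at least 74): on (l) the weight is 80 less the opposing 5 gives net 75, which does reach 74, so (l) meets the standard.
  All elements met at the final stage.
Every stage carried; the applicant prevails on this issue.
Per-issue: Issue I → applicant; Issue II → applicant; Issue III → applicant. The applicant must prevail on every issue; overall, the applicant prevails.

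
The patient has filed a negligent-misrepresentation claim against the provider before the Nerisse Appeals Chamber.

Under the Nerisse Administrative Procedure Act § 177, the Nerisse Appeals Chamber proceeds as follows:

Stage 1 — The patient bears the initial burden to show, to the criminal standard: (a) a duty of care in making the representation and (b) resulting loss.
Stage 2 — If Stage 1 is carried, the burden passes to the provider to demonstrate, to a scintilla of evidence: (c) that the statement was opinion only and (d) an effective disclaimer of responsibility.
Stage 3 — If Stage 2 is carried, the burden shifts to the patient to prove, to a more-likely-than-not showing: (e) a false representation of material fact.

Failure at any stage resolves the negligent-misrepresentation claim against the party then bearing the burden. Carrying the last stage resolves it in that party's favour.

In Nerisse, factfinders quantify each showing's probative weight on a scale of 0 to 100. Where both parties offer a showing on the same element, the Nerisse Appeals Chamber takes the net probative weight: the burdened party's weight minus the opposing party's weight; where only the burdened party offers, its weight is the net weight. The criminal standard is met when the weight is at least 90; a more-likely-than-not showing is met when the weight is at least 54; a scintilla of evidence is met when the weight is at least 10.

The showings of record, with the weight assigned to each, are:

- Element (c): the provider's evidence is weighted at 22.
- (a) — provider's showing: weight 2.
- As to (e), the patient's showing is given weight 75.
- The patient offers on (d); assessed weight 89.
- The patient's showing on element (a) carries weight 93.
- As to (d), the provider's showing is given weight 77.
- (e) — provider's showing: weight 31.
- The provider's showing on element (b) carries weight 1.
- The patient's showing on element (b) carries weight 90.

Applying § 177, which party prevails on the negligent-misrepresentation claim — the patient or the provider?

Stage 1 — burden on patient; standard: the criminal standard (weight is at least 90).
    (a): 93 − 2 = 91 ≥ 90 [met]
    (b): 90 − 1 = 89 < 90 [not met]
  Not every element is met, so the patient fails to carry Stage 1.
The analysis ends at Stage 1; the provider prevails.

provider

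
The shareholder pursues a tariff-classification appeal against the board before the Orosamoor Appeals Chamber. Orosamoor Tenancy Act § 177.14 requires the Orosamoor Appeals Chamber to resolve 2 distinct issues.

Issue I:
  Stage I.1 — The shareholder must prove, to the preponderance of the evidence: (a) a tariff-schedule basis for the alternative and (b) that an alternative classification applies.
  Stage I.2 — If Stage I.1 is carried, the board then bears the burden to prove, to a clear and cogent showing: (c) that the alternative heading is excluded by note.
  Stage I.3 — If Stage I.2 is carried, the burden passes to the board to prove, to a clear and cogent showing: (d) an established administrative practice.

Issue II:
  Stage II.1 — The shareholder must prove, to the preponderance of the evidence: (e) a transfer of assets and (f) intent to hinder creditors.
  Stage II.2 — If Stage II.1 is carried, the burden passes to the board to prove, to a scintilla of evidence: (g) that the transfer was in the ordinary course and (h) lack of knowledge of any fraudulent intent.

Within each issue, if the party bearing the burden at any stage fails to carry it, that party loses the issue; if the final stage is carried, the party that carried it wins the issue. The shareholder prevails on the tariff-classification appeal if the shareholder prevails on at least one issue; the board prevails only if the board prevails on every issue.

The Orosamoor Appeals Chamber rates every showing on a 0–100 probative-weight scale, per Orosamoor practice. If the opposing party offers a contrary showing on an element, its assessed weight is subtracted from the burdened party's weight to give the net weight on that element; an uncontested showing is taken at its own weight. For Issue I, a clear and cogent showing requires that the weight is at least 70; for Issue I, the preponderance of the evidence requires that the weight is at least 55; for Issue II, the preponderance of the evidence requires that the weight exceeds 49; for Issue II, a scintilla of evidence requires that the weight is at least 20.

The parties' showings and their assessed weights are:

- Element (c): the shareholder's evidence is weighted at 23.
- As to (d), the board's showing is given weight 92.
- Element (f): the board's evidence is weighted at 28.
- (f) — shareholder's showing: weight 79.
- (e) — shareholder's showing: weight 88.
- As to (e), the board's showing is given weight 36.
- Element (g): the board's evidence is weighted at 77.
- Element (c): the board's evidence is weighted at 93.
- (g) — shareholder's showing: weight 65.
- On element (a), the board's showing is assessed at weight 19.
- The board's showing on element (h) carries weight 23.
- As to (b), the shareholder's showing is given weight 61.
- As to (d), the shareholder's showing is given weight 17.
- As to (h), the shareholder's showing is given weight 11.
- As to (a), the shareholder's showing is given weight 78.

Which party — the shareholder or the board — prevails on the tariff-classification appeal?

— Issue I —
Stage I.1 (shareholder, the preponderance of the evidence, weight is at least 55): (a) net 78−19=59 ≥ 55 — meets; (b) 61 ≥ 55 — meets.
  The shareholder carries Stage I.1; the board now bears the burden.
Stage I.2 (board, a clear and cogent showing, weight is at least 70): (c) net 93−23=70 ≥ 70 — meets.
  All elements met. The board retains the burden for Stage I.3.
Stage I.3 (board, a clear and cogent showing, weight is at least 70): (d) net 92−17=75 ≥ 70 — meets.
  The board carries the last stage.
With every stage satisfied, the board prevails on this issue.
— Issue II —
Stage II.1 — burden on shareholder; standard: the preponderance of the evidence (weight exceeds 49).
    (e): 88 − 36 = 52 > 49 [met]
    (f): 79 − 28 = 51 > 49 [met]
  All elements met. The burden passes to the board.
Stage II.2 — burden on board; standard: a scintilla of evidence (weight is at least 20).
    (g): 77 − 65 = 12 < 20 [not met]
    (h): 23 − 11 = 12 < 20 [not met]
  Stage II.2 not carried; the board fails its burden.
So the shareholder prevails on this issue.
Per-issue: Issue I → board; Issue II → shareholder. The shareholder must prevail on at least one issue; overall, the shareholder prevails.

shareholder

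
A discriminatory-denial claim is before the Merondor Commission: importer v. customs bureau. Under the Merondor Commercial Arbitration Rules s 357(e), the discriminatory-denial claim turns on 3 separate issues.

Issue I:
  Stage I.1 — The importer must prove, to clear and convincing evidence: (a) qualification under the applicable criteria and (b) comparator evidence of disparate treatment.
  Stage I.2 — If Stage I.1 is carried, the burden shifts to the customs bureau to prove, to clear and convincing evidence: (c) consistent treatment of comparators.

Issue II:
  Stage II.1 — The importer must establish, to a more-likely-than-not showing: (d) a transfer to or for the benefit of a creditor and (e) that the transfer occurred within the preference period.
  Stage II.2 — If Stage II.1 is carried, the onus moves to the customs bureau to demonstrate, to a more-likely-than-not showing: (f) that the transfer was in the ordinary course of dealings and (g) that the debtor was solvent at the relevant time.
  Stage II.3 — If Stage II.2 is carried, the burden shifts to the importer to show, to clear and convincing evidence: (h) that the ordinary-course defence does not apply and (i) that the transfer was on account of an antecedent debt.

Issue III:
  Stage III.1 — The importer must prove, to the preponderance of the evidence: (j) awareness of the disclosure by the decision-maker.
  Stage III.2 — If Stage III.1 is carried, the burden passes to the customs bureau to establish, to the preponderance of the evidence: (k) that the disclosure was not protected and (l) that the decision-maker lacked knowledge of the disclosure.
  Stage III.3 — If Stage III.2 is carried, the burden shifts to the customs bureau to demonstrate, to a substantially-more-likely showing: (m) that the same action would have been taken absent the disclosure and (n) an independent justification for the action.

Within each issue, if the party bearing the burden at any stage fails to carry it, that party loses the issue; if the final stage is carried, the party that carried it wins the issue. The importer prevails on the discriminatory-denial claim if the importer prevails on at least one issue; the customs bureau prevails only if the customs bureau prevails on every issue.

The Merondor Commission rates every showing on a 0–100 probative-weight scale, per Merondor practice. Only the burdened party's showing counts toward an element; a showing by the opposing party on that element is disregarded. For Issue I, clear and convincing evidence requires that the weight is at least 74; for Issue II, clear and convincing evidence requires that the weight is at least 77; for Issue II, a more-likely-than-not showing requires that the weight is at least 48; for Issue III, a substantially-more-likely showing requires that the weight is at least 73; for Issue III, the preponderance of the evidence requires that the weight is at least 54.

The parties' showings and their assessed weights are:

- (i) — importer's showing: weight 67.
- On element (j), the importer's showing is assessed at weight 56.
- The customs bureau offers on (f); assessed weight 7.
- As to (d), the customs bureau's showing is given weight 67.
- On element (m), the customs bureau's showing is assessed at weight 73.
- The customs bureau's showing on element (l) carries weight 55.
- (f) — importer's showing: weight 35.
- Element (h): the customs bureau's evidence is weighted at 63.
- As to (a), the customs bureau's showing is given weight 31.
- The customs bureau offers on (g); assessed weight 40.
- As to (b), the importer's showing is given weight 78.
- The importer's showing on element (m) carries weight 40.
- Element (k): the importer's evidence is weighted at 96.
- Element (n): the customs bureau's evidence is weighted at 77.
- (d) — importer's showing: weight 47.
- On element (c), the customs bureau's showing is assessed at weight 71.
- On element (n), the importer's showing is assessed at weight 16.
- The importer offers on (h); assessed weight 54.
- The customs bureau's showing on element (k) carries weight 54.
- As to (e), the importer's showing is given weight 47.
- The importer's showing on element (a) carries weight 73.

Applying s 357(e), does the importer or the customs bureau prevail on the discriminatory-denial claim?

customs bureau

— Issue I —
Stage I.1 — burden on importer; standard: clear and convincing evidence (weight is at least 74).
    (a): 73 (customs bureau's 31 disregarded) < 74 [not met]
    (b): 78 ≥ 74 [met]
  Not every element is met, so the importer fails to carry Stage I.1.
The customs bureau prevails on this issue.
— Issue II —
Stage II.1 (importer, a more-likely-than-not showing, weight is at least 48): (d) 47 (customs bureau's 67 disregarded) < 48 — fails; (e) 47 < 48 — fails.
  Not every element is met, so the importer fails to carry Stage II.1.
The customs bureau prevails on this issue.
— Issue III —
Stage III.1 — burden on importer; standard: the preponderance of the evidence (weight is at least 54).
    (j): 56 ≥ 54 [met]
  Stage III.1 is satisfied; the onus moves to the customs bureau.
Stage III.2 — burden on customs bureau; standard: the preponderance of the evidence (weight is at least 54).
    (k): 54 (importer's 96 disregarded) ≥ 54 [met]
    (l): 55 ≥ 54 [met]
  Stage III.2 is satisfied; the customs bureau continues to bear the burden.
Stage III.3 — burden on customs bureau; standard: a substantially-more-likely showing (weight is at least 73).
    (m): 73 (importer's 40 disregarded) ≥ 73 [met]
    (n): 77 (importer's 16 disregarded) ≥ 73 [met]
  All elements met at the final stage.
With every stage satisfied, the customs bureau prevails on this issue.
Per-issue: Issue I → customs bureau; Issue II → customs bureau; Issue III → customs bureau. The importer must prevail on at least one issue; overall, the customs bureau prevails.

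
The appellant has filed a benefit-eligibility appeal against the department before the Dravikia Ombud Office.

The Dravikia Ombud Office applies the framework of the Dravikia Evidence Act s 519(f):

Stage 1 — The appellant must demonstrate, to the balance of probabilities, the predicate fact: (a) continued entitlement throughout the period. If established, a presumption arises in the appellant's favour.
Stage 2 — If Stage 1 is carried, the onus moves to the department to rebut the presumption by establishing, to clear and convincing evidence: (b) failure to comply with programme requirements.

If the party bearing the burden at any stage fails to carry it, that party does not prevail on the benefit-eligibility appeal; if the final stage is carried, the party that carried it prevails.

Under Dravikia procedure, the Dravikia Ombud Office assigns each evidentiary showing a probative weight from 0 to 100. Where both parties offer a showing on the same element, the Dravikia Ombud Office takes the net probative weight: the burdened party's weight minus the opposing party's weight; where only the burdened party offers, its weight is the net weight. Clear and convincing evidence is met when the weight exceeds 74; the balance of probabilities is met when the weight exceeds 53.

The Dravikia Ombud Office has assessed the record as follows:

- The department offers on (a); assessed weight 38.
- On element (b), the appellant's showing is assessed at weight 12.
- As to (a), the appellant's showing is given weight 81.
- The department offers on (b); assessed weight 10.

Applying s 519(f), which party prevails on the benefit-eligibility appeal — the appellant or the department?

department

Stage 1 — burden on appellant; standard: the balance of probabilities (weight exceeds 53).
    (a): 81 − 38 = 43 ≤ 53 [not met]
  Stage 1 not carried; the appellant fails its burden.
The department prevails.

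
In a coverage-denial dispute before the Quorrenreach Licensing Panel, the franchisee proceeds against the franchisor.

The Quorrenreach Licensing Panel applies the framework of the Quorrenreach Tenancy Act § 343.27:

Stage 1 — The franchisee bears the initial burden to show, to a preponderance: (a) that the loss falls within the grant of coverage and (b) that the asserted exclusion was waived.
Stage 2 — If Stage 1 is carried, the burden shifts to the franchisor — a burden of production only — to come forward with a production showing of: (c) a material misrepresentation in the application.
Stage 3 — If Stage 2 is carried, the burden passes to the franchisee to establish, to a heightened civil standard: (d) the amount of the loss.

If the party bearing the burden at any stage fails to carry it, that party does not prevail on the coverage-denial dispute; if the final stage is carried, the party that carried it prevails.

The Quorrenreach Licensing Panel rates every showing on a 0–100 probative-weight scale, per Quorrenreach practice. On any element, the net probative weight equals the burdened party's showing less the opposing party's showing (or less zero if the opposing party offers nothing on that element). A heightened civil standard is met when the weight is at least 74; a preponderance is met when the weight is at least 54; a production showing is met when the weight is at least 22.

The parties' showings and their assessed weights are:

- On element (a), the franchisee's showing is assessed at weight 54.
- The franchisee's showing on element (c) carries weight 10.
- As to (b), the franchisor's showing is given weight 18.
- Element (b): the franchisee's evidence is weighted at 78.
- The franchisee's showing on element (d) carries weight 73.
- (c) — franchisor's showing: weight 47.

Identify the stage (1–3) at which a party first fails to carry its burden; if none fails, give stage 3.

Stage 1 (franchisee, a preponderance, weight is at least 54): (a) 54 ≥ 54 — meets; (b) net 78−18=60 ≥ 54 — meets.
  Stage 1 is satisfied; the onus moves to the franchisor.
Stage 2 (franchisor, a production showing, weight is at least 22): (c) net 47−10=37 ≥ 22 — meets.
  All elements met. The burden passes to the franchisee.
Stage 3 (franchisee, a heightened civil standard, weight is at least 74): (d) 73 < 74 — fails.
  The franchisee does not carry Stage 3.
So the franchisor prevails.

stage 3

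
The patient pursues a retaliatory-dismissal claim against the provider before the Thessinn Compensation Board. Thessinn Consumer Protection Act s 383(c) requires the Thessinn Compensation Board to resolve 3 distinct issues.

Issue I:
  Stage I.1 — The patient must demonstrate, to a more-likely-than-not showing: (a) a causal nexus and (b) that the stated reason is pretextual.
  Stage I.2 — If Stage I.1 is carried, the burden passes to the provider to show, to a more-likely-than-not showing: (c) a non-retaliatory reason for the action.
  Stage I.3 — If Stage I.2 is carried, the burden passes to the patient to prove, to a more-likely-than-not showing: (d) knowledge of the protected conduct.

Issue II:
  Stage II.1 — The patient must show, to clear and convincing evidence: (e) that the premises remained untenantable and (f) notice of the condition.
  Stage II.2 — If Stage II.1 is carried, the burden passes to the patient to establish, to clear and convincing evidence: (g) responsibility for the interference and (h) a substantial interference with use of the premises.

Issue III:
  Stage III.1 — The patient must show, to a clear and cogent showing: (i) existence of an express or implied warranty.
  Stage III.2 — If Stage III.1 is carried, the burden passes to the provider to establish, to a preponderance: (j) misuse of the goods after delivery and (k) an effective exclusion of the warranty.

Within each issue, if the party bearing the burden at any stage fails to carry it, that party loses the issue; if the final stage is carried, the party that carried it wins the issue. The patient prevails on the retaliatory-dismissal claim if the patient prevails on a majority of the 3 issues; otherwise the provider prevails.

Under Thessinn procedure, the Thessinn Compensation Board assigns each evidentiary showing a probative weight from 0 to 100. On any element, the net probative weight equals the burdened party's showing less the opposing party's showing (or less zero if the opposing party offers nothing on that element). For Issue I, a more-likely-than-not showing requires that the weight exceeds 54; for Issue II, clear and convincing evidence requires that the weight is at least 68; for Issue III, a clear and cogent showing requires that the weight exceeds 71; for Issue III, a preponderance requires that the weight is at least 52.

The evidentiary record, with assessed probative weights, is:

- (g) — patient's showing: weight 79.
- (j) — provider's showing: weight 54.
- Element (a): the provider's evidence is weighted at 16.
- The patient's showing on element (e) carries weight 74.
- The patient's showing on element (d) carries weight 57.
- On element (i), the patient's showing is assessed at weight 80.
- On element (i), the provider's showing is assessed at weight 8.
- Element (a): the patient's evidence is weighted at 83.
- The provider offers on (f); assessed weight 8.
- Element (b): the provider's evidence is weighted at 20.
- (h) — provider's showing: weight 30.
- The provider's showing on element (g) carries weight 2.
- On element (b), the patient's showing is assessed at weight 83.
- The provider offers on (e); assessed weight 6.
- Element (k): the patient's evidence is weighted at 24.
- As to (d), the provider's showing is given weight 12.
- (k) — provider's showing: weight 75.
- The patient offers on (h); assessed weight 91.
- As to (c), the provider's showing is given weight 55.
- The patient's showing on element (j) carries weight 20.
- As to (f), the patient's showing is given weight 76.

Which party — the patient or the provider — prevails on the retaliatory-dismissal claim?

— Issue I —
At Stage I.1 the patient must meet a more-likely-than-not showing (weight exceeds 54): on (a) the weight is 83 less the opposing 16 gives net 67, which does exceed 54, so (a) meets the standard; on (b) the weight is 83 less the opposing 20 gives net 63, > 54, so (b) meets the standard.
  Stage I.1 is satisfied; the onus moves to the provider.
At Stage I.2 the provider must meet a more-likely-than-not showing (weight exceeds 54): on (c) the weight is 55, > 54, so (c) meets the standard.
  The provider carries Stage I.2; the patient now bears the burden.
At Stage I.3 the patient must meet a more-likely-than-not showing (weight exceeds 54): on (d) the weight is 57 less the opposing 12 gives net 45, ≤ 54, so (d) does not meet the standard.
  The patient does not carry Stage I.3.
The analysis ends at Stage I.3; the provider prevails on this issue.
— Issue II —
Stage II.1 (patient, clear and convincing evidence, weight is at least 68): (e) net 74−6=68 ≥ 68 — meets; (f) net 76−8=68 ≥ 68 — meets.
  Stage II.1 carried; the burden remains with the patient.
Stage II.2 (patient, clear and convincing evidence, weight is at least 68): (g) net 79−2=77 ≥ 68 — meets; (h) net 91−30=61 < 68 — fails.
  The patient does not carry Stage II.2.
The analysis ends at Stage II.2; the provider prevails on this issue.
— Issue III —
Stage III.1 — burden on patient; standard: a clear and cogent showing (weight exceeds 71).
    (i): 80 − 8 = 72 > 71 [met]
  Stage III.1 is satisfied; the onus moves to the provider.
Stage III.2 — burden on provider; standard: a preponderance (weight is at least 52).
    (j): 54 − 20 = 34 < 52 [not met]
    (k): 75 − 24 = 51 < 52 [not met]
  Not every element is met, so the provider fails to carry Stage III.2.
So the patient prevails on this issue.
Per-issue: Issue I → provider; Issue II → provider; Issue III → patient. The patient must prevail on a majority of issues; overall, the provider prevails.

provider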